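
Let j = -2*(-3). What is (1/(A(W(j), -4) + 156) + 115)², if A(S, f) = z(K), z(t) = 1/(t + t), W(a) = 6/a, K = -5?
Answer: 32146697025/2430481 ≈ 13226.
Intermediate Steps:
j = 6
z(t) = 1/(2*t)
A(S, f) = -⅒ (A(S, f) = (½)/(-5) = (½)*(-⅕) = -⅒)
(1/(A(W(j), -4) + 156) + 115)² = (1/(-⅒ + 156) + 115)² = (1/(1559/10) + 115)² = (10/1559 + 115)² = (179295/1559)² = 32146697025/2430481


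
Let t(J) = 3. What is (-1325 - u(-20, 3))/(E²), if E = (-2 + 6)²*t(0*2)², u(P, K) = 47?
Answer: -343/5184 ≈ -0.066165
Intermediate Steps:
E = 144 (E = (-2 + 6)²*3² = 4²*9 = 16*9 = 144)
(-1325 - u(-20, 3))/(E²) = (-1325 - 1*47)/(144²) = (-1325 - 47)/20736 = -1372*1/20736 = -343/5184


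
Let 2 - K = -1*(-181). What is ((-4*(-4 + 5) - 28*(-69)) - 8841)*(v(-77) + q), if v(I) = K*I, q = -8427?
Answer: -37026028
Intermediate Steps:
K = -179 (K = 2 - (-1)*(-181) = 2 - 1*181 = 2 - 181 = -179)
v(I) = -179*I
((-4*(-4 + 5) - 28*(-69)) - 8841)*(v(-77) + q) = ((-4*(-4 + 5) - 28*(-69)) - 8841)*(-179*(-77) - 8427) = ((-4*1 + 1932) - 8841)*(13783 - 8427) = ((-4 + 1932) - 8841)*5356 = (1928 - 8841)*5356 = -6913*5356 = -37026028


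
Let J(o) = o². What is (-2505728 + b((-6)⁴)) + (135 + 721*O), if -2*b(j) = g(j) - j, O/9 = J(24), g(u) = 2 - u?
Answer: 1233366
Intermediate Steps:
O = 5184 (O = 9*24² = 9*576 = 5184)
b(j) = -1 + j (b(j) = -((2 - j) - j)/2 = -(2 - 2*j)/2 = -1 + j)
(-2505728 + b((-6)⁴)) + (135 + 721*O) = (-2505728 + (-1 + (-6)⁴)) + (135 + 721*5184) = (-2505728 + (-1 + 1296)) + (135 + 3737664) = (-2505728 + 1295) + 3737799 = -2504433 + 3737799 = 1233366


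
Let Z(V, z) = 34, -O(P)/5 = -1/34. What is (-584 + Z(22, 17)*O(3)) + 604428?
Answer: 603849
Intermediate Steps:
O(P) = 5/34 (O(P) = -(-5)/34 = -5*(-1/34) = 5/34)
(-584 + Z(22, 17)*O(3)) + 604428 = (-584 + 34*(5/34)) + 604428 = (-584 + 5) + 604428 = -579 + 604428 = 603849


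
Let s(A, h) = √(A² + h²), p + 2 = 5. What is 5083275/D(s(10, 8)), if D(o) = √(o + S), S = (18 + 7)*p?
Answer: 5083275/√(75 + 2*√41) ≈ 5.4248e+5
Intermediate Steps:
p = 3 (p = -2 + 5 = 3)
S = 75 (S = (18 + 7)*3 = 25*3 = 75)
D(o) = √(75 + o) (D(o) = √(o + 75) = √(75 + o))
5083275/D(s(10, 8)) = 5083275/(√(75 + √(10² + 8²))) = 5083275/(√(75 + √(100 + 64))) = 5083275/(√(75 + √164)) = 5083275/(√(75 + 2*√41)) = 5083275/√(75 + 2*√41)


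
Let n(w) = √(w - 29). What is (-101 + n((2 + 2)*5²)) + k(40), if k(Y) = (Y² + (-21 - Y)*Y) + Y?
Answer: -901 + √71 ≈ -892.57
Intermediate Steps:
n(w) = √(-29 + w)
k(Y) = Y + Y² + Y*(-21 - Y) (k(Y) = (Y² + Y*(-21 - Y)) + Y = Y + Y² + Y*(-21 - Y))
(-101 + n((2 + 2)*5²)) + k(40) = (-101 + √(-29 + (2 + 2)*5²)) - 20*40 = (-101 + √(-29 + 4*25)) - 800 = (-101 + √(-29 + 100)) - 800 = (-101 + √71) - 800 = -901 + √71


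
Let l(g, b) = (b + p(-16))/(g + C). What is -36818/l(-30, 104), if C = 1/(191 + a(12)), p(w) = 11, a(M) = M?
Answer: 224184802/23345 ≈ 9603.1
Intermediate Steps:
C = 1/203 (C = 1/(191 + 12) = 1/203 ≈ 0.0049261)
l(g, b) = (11 + b)/(1/203 + g) (l(g, b) = (b + 11)/(g + 1/203) = (11 + b)/(1/203 + g))
-36818/l(-30, 104) = -36818*(1 + 203*(-30))/(203*(11 + 104)) = -36818/(203*115/(1 - 6090)) = -36818/(203*115/(-6089)) = -36818/(203*(-1/6089)*115) = -36818/(-23345/6089) = -36818*(-6089/23345) = 224184802/23345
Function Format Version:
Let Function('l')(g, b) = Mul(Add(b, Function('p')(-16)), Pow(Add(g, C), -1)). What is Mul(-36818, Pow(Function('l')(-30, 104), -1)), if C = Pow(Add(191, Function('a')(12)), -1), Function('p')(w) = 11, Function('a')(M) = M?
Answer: Rational(224184802, 23345) ≈ 9603.1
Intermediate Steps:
C = Rational(1, 203) (C = Pow(Add(191, 12), -1) = Pow(203, -1) = Rational(1, 203) ≈ 0.0049261)
Function('l')(g, b) = Mul(Pow(Add(Rational(1, 203), g), -1), Add(11, b)) (Function('l')(g, b) = Mul(Add(b, 11), Pow(Add(g, Rational(1, 203)), -1)) = Mul(Add(11, b), Pow(Add(Rational(1, 203), g), -1)) = Mul(Pow(Add(Rational(1, 203), g), -1), Add(11, b)))
Mul(-36818, Pow(Function('l')(-30, 104), -1)) = Mul(-36818, Pow(Mul(203, Pow(Add(1, Mul(203, -30)), -1), Add(11, 104)), -1)) = Mul(-36818, Pow(Mul(203, Pow(Add(1, -6090), -1), 115), -1)) = Mul(-36818, Pow(Mul(203, Pow(-6089, -1), 115), -1)) = Mul(-36818, Pow(Mul(203, Rational(-1, 6089), 115), -1)) = Mul(-36818, Pow(Rational(-23345, 6089), -1)) = Mul(-36818, Rational(-6089, 23345)) = Rational(224184802, 23345)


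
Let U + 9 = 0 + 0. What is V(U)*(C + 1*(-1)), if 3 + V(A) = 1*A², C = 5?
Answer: 312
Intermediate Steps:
U = -9 (U = -9 + (0 + 0) = -9 + 0 = -9)
V(A) = -3 + A² (V(A) = -3 + 1*A² = -3 + A²)
V(U)*(C + 1*(-1)) = (-3 + (-9)²)*(5 + 1*(-1)) = (-3 + 81)*(5 - 1) = 78*4 = 312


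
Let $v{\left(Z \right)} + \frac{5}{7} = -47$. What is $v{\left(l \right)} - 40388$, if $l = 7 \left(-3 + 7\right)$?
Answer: $- \frac{283050}{7} \approx -40436.0$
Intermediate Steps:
$l = 28$ ($l = 7 \cdot 4 = 28$)
$v{\left(Z \right)} = - \frac{334}{7}$ ($v{\left(Z \right)} = - \frac{5}{7} - 47 = - \frac{334}{7}$)
$v{\left(l \right)} - 40388 = - \frac{334}{7} - 40388 = - \frac{283050}{7}$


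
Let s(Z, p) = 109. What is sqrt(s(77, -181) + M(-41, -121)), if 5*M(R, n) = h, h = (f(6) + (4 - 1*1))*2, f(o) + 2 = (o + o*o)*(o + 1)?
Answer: sqrt(227) ≈ 15.067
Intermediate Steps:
f(o) = -2 + (1 + o)*(o + o**2) (f(o) = -2 + (o + o*o)*(o + 1) = -2 + (o + o**2)*(1 + o) = -2 + (1 + o)*(o + o**2))
h = 590 (h = ((-2 + 6 + 6**3 + 2*6**2) + (4 - 1*1))*2 = ((-2 + 6 + 216 + 2*36) + (4 - 1))*2 = ((-2 + 6 + 216 + 72) + 3)*2 = (292 + 3)*2 = 295*2 = 590)
M(R, n) = 118 (M(R, n) = (1/5)*590 = 118)
sqrt(s(77, -181) + M(-41, -121)) = sqrt(109 + 118) = sqrt(227)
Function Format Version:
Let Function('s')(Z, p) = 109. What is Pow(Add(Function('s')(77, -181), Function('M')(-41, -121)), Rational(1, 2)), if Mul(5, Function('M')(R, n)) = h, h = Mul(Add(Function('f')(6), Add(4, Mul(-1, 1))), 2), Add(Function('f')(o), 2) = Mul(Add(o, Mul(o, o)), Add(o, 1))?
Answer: Pow(227, Rational(1, 2)) ≈ 15.067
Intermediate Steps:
Function('f')(o) = Add(-2, Mul(Add(1, o), Add(o, Pow(o, 2)))) (Function('f')(o) = Add(-2, Mul(Add(o, Mul(o, o)), Add(o, 1))) = Add(-2, Mul(Add(o, Pow(o, 2)), Add(1, o))) = Add(-2, Mul(Add(1, o), Add(o, Pow(o, 2)))))
h = 590 (h = Mul(Add(Add(-2, 6, Pow(6, 3), Mul(2, Pow(6, 2))), Add(4, Mul(-1, 1))), 2) = Mul(Add(Add(-2, 6, 216, Mul(2, 36)), Add(4, -1)), 2) = Mul(Add(Add(-2, 6, 216, 72), 3), 2) = Mul(Add(292, 3), 2) = Mul(295, 2) = 590)
Function('M')(R, n) = 118 (Function('M')(R, n) = Mul(Rational(1, 5), 590) = 118)
Pow(Add(Function('s')(77, -181), Function('M')(-41, -121)), Rational(1, 2)) = Pow(Add(109, 118), Rational(1, 2)) = Pow(227, Rational(1, 2))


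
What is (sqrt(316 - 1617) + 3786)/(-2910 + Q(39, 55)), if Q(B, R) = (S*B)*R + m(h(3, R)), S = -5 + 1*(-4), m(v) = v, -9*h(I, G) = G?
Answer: -17037/99995 - 9*I*sqrt(1301)/199990 ≈ -0.17038 - 0.0016232*I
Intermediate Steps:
h(I, G) = -G/9
S = -9 (S = -5 - 4 = -9)
Q(B, R) = -R/9 - 9*B*R (Q(B, R) = (-9*B)*R - R/9 = -9*B*R - R/9 = -R/9 - 9*B*R)
(sqrt(316 - 1617) + 3786)/(-2910 + Q(39, 55)) = (sqrt(316 - 1617) + 3786)/(-2910 + (1/9)*55*(-1 - 81*39)) = (sqrt(-1301) + 3786)/(-2910 + (1/9)*55*(-1 - 3159)) = (I*sqrt(1301) + 3786)/(-2910 + (1/9)*55*(-3160)) = (3786 + I*sqrt(1301))/(-2910 - 173800/9) = (3786 + I*sqrt(1301))/(-199990/9) = (3786 + I*sqrt(1301))*(-9/199990) = -17037/99995 - 9*I*sqrt(1301)/199990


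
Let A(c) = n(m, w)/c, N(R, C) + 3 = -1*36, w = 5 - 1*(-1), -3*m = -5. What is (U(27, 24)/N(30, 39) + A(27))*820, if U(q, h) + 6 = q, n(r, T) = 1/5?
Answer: -152848/351 ≈ -435.46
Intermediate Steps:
m = 5/3 (m = -⅓*(-5) = 5/3 ≈ 1.6667)
w = 6 (w = 5 + 1 = 6)
n(r, T) = ⅕
N(R, C) = -39 (N(R, C) = -3 - 1*36 = -3 - 36 = -39)
A(c) = 1/(5*c)
U(q, h) = -6 + q
(U(27, 24)/N(30, 39) + A(27))*820 = ((-6 + 27)/(-39) + (⅕)/27)*820 = (21*(-1/39) + (⅕)*(1/27))*820 = (-7/13 + 1/135)*820 = -932/1755*820 = -152848/351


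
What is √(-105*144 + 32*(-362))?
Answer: 4*I*√1669 ≈ 163.41*I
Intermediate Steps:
√(-105*144 + 32*(-362)) = √(-15120 - 11584) = √(-26704) = 4*I*√1669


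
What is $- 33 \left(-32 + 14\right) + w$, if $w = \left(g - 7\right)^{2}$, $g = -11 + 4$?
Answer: $790$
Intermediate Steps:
$g = -7$
$w = 196$ ($w = \left(-7 - 7\right)^{2} = \left(-14\right)^{2} = 196$)
$- 33 \left(-32 + 14\right) + w = - 33 \left(-32 + 14\right) + 196 = \left(-33\right) \left(-18\right) + 196 = 594 + 196 = 790$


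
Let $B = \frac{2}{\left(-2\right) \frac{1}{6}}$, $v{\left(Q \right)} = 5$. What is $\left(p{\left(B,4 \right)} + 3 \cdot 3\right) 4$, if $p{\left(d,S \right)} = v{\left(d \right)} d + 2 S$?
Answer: $-52$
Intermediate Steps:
$B = -6$ ($B = \frac{2}{\left(-2\right) \frac{1}{6}} = \frac{2}{- \frac{1}{3}} = 2 \left(-3\right) = -6$)
$p{\left(d,S \right)} = 2 S + 5 d$ ($p{\left(d,S \right)} = 5 d + 2 S = 2 S + 5 d$)
$\left(p{\left(B,4 \right)} + 3 \cdot 3\right) 4 = \left(\left(2 \cdot 4 + 5 \left(-6\right)\right) + 3 \cdot 3\right) 4 = \left(\left(8 - 30\right) + 9\right) 4 = \left(-22 + 9\right) 4 = \left(-13\right) 4 = -52$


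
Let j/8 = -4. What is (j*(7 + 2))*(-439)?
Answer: 126432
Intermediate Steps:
j = -32 (j = 8*(-4) = -32)
(j*(7 + 2))*(-439) = -32*(7 + 2)*(-439) = -32*9*(-439) = -288*(-439) = 126432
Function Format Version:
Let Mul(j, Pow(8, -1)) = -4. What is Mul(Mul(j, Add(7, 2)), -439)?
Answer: 126432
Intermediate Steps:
j = -32 (j = Mul(8, -4) = -32)
Mul(Mul(j, Add(7, 2)), -439) = Mul(Mul(-32, Add(7, 2)), -439) = Mul(Mul(-32, 9), -439) = Mul(-288, -439) = 126432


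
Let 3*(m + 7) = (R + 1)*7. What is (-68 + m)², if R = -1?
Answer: 5625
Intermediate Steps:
m = -7 (m = -7 + ((-1 + 1)*7)/3 = -7 + (0*7)/3 = -7 + (⅓)*0 = -7 + 0 = -7)
(-68 + m)² = (-68 - 7)² = (-75)² = 5625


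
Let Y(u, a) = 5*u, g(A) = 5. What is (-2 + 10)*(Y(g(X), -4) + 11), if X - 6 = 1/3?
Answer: 288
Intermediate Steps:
X = 19/3 (X = 6 + 1/3 = 19/3 ≈ 6.3333)
(-2 + 10)*(Y(g(X), -4) + 11) = (-2 + 10)*(5*5 + 11) = 8*(25 + 11) = 8*36 = 288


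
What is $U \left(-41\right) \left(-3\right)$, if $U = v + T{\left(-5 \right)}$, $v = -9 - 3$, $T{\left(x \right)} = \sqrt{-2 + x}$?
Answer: $-1476 + 123 i \sqrt{7} \approx -1476.0 + 325.43 i$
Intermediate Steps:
$v = -12$
$U = -12 + i \sqrt{7}$ ($U = -12 + \sqrt{-2 - 5} = -12 + \sqrt{-7} = -12 + i \sqrt{7} \approx -12.0 + 2.6458 i$)
$U \left(-41\right) \left(-3\right) = \left(-12 + i \sqrt{7}\right) \left(-41\right) \left(-3\right) = \left(492 - 41 i \sqrt{7}\right) \left(-3\right) = -1476 + 123 i \sqrt{7}$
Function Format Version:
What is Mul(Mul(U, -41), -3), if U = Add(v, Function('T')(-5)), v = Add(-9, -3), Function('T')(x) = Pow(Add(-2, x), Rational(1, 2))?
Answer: Add(-1476, Mul(123, I, Pow(7, Rational(1, 2)))) ≈ Add(-1476.0, Mul(325.43, I))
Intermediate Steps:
v = -12
U = Add(-12, Mul(I, Pow(7, Rational(1, 2)))) (U = Add(-12, Pow(Add(-2, -5), Rational(1, 2))) = Add(-12, Pow(-7, Rational(1, 2))) = Add(-12, Mul(I, Pow(7, Rational(1, 2)))) ≈ Add(-12.000, Mul(2.6458, I)))
Mul(Mul(U, -41), -3) = Mul(Mul(Add(-12, Mul(I, Pow(7, Rational(1, 2)))), -41), -3) = Mul(Add(492, Mul(-41, I, Pow(7, Rational(1, 2)))), -3) = Add(-1476, Mul(123, I, Pow(7, Rational(1, 2))))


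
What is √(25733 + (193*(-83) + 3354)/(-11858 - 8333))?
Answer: 2*√2622748651147/20191 ≈ 160.42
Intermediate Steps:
√(25733 + (193*(-83) + 3354)/(-11858 - 8333)) = √(25733 + (-16019 + 3354)/(-20191)) = √(25733 - 12665*(-1/20191)) = √(25733 + 12665/20191) = √(519587668/20191) = 2*√2622748651147/20191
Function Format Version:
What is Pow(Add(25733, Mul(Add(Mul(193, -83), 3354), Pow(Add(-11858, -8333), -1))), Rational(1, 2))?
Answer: Mul(Rational(2, 20191), Pow(2622748651147, Rational(1, 2))) ≈ 160.42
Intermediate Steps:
Pow(Add(25733, Mul(Add(Mul(193, -83), 3354), Pow(Add(-11858, -8333), -1))), Rational(1, 2)) = Pow(Add(25733, Mul(Add(-16019, 3354), Pow(-20191, -1))), Rational(1, 2)) = Pow(Add(25733, Mul(-12665, Rational(-1, 20191))), Rational(1, 2)) = Pow(Add(25733, Rational(12665, 20191)), Rational(1, 2)) = Pow(Rational(519587668, 20191), Rational(1, 2)) = Mul(Rational(2, 20191), Pow(2622748651147, Rational(1, 2)))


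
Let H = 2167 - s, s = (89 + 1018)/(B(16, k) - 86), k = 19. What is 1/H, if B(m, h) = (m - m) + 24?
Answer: 62/135461 ≈ 0.00045770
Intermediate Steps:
B(m, h) = 24 (B(m, h) = 0 + 24 = 24)
s = -1107/62 (s = (89 + 1018)/(24 - 86) = 1107/(-62) = 1107*(-1/62) = -1107/62 ≈ -17.855)
H = 135461/62 (H = 2167 - 1*(-1107/62) = 2167 + 1107/62 = 135461/62 ≈ 2184.9)
1/H = 1/(135461/62) = 62/135461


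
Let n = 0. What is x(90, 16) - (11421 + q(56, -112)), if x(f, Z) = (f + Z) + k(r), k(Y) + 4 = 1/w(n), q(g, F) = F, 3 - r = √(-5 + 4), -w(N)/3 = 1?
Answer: -33622/3 ≈ -11207.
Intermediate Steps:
w(N) = -3 (w(N) = -3*1 = -3)
r = 3 - I (r = 3 - √(-5 + 4) = 3 - √(-1) = 3 - I ≈ 3.0 - 1.0*I)
k(Y) = -13/3 (k(Y) = -4 + 1/(-3) = -4 - ⅓ = -13/3)
x(f, Z) = -13/3 + Z + f (x(f, Z) = (f + Z) - 13/3 = (Z + f) - 13/3 = -13/3 + Z + f)
x(90, 16) - (11421 + q(56, -112)) = (-13/3 + 16 + 90) - (11421 - 112) = 305/3 - 1*11309 = 305/3 - 11309 = -33622/3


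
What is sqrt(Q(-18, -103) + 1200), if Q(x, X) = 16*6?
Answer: 36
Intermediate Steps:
Q(x, X) = 96
sqrt(Q(-18, -103) + 1200) = sqrt(96 + 1200) = sqrt(1296) = 36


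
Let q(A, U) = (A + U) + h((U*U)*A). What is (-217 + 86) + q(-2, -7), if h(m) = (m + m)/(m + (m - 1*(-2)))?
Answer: -13482/97 ≈ -138.99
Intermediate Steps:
h(m) = 2*m/(2 + 2*m) (h(m) = (2*m)/(m + (m + 2)) = (2*m)/(m + (2 + m)) = (2*m)/(2 + 2*m) = 2*m/(2 + 2*m))
q(A, U) = A + U + A*U²/(1 + A*U²) (q(A, U) = (A + U) + ((U*U)*A)/(1 + (U*U)*A) = (A + U) + (U²*A)/(1 + U²*A) = (A + U) + (A*U²)/(1 + A*U²) = (A + U) + A*U²/(1 + A*U²) = A + U + A*U²/(1 + A*U²))
(-217 + 86) + q(-2, -7) = (-217 + 86) + (-2*(-7)² + (1 - 2*(-7)²)*(-2 - 7))/(1 - 2*(-7)²) = -131 + (-2*49 + (1 - 2*49)*(-9))/(1 - 2*49) = -131 + (-98 + (1 - 98)*(-9))/(1 - 98) = -131 + (-98 - 97*(-9))/(-97) = -131 - (-98 + 873)/97 = -131 - 1/97*775 = -131 - 775/97 = -13482/97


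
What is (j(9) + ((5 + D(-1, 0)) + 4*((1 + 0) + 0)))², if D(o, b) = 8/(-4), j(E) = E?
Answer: 256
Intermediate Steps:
D(o, b) = -2 (D(o, b) = 8*(-¼) = -2)
(j(9) + ((5 + D(-1, 0)) + 4*((1 + 0) + 0)))² = (9 + ((5 - 2) + 4*((1 + 0) + 0)))² = (9 + (3 + 4*(1 + 0)))² = (9 + (3 + 4*1))² = (9 + (3 + 4))² = (9 + 7)² = 16² = 256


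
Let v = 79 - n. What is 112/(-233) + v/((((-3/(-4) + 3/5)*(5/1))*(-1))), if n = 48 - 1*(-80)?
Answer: 42644/6291 ≈ 6.7786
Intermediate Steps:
n = 128 (n = 48 + 80 = 128)
v = -49 (v = 79 - 1*128 = 79 - 128 = -49)
112/(-233) + v/((((-3/(-4) + 3/5)*(5/1))*(-1))) = 112/(-233) - 49*(-1/(5*(-3/(-4) + 3/5))) = 112*(-1/233) - 49*(-1/(5*(-3*(-¼) + 3*(⅕)))) = -112/233 - 49*(-1/(5*(¾ + ⅗))) = -112/233 - 49/(((27/20)*5)*(-1)) = -112/233 - 49/((27/4)*(-1)) = -112/233 - 49/(-27/4) = -112/233 - 49*(-4/27) = -112/233 + 196/27 = 42644/6291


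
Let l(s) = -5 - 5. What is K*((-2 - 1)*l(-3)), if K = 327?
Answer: 9810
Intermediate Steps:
l(s) = -10
K*((-2 - 1)*l(-3)) = 327*((-2 - 1)*(-10)) = 327*(-3*(-10)) = 327*30 = 9810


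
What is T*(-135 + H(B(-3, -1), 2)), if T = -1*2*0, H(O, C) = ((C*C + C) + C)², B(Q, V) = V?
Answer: 0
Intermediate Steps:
H(O, C) = (C² + 2*C)² (H(O, C) = ((C² + C) + C)² = ((C + C²) + C)² = (C² + 2*C)²)
T = 0 (T = -2*0 = 0)
T*(-135 + H(B(-3, -1), 2)) = 0*(-135 + 2²*(2 + 2)²) = 0*(-135 + 4*4²) = 0*(-135 + 4*16) = 0*(-135 + 64) = 0*(-71) = 0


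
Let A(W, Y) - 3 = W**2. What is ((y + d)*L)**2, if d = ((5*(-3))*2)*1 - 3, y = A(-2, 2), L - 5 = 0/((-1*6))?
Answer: 16900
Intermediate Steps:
L = 5 (L = 5 + 0/((-1*6)) = 5 + 0/(-6) = 5 + 0*(-1/6) = 5 + 0 = 5)
A(W, Y) = 3 + W**2
y = 7 (y = 3 + (-2)**2 = 3 + 4 = 7)
d = -33 (d = -15*2*1 - 3 = -30*1 - 3 = -30 - 3 = -33)
((y + d)*L)**2 = ((7 - 33)*5)**2 = (-26*5)**2 = (-130)**2 = 16900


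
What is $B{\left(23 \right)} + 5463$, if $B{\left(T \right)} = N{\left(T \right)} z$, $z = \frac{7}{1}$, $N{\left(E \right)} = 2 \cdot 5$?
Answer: $5533$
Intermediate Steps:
$N{\left(E \right)} = 10$
$z = 7$ ($z = 7 \cdot 1 = 7$)
$B{\left(T \right)} = 70$ ($B{\left(T \right)} = 10 \cdot 7 = 70$)
$B{\left(23 \right)} + 5463 = 70 + 5463 = 5533$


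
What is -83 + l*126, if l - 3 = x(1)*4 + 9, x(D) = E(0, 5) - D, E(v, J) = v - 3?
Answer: -587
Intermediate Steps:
E(v, J) = -3 + v
x(D) = -3 - D (x(D) = (-3 + 0) - D = -3 - D)
l = -4 (l = 3 + ((-3 - 1*1)*4 + 9) = 3 + ((-3 - 1)*4 + 9) = 3 + (-4*4 + 9) = 3 + (-16 + 9) = 3 - 7 = -4)
-83 + l*126 = -83 - 4*126 = -83 - 504 = -587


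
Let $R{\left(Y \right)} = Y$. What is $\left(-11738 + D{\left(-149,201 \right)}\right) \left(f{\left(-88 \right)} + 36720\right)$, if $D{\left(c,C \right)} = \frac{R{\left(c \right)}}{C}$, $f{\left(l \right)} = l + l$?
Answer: $- \frac{86225092928}{201} \approx -4.2898 \cdot 10^{8}$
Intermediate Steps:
$f{\left(l \right)} = 2 l$
$D{\left(c,C \right)} = \frac{c}{C}$
$\left(-11738 + D{\left(-149,201 \right)}\right) \left(f{\left(-88 \right)} + 36720\right) = \left(-11738 - \frac{149}{201}\right) \left(2 \left(-88\right) + 36720\right) = \left(-11738 - \frac{149}{201}\right) \left(-176 + 36720\right) = \left(-11738 - \frac{149}{201}\right) 36544 = \left(- \frac{2359487}{201}\right) 36544 = - \frac{86225092928}{201}$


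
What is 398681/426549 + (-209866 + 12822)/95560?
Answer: -11487741199/10190255610 ≈ -1.1273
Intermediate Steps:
398681/426549 + (-209866 + 12822)/95560 = 398681*(1/426549) - 197044*1/95560 = 398681/426549 - 49261/23890 = -11487741199/10190255610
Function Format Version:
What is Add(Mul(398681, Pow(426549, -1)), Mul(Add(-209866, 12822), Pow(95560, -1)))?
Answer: Rational(-11487741199, 10190255610) ≈ -1.1273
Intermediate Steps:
Add(Mul(398681, Pow(426549, -1)), Mul(Add(-209866, 12822), Pow(95560, -1))) = Add(Mul(398681, Rational(1, 426549)), Mul(-197044, Rational(1, 95560))) = Add(Rational(398681, 426549), Rational(-49261, 23890)) = Rational(-11487741199, 10190255610)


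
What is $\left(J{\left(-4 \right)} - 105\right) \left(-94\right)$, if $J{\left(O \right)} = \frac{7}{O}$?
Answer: $\frac{20069}{2} \approx 10035.0$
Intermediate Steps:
$\left(J{\left(-4 \right)} - 105\right) \left(-94\right) = \left(\frac{7}{-4} - 105\right) \left(-94\right) = \left(7 \left(- \frac{1}{4}\right) - 105\right) \left(-94\right) = \left(- \frac{7}{4} - 105\right) \left(-94\right) = \left(- \frac{427}{4}\right) \left(-94\right) = \frac{20069}{2}$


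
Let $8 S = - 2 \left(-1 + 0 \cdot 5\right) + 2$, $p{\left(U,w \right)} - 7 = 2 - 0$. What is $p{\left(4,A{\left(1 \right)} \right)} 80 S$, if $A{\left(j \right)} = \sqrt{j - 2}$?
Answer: $360$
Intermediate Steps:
$A{\left(j \right)} = \sqrt{-2 + j}$
$p{\left(U,w \right)} = 9$ ($p{\left(U,w \right)} = 7 + \left(2 - 0\right) = 7 + \left(2 + 0\right) = 7 + 2 = 9$)
$S = \frac{1}{2}$ ($S = \frac{- 2 \left(-1 + 0 \cdot 5\right) + 2}{8} = \frac{- 2 \left(-1 + 0\right) + 2}{8} = \frac{\left(-2\right) \left(-1\right) + 2}{8} = \frac{2 + 2}{8} = \frac{1}{8} \cdot 4 = \frac{1}{2} \approx 0.5$)
$p{\left(4,A{\left(1 \right)} \right)} 80 S = 9 \cdot 80 \cdot \frac{1}{2} = 720 \cdot \frac{1}{2} = 360$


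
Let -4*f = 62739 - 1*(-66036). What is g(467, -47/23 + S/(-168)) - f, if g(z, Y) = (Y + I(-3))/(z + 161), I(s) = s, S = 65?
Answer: 78121075217/2426592 ≈ 32194.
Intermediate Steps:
g(z, Y) = (-3 + Y)/(161 + z) (g(z, Y) = (Y - 3)/(z + 161) = (-3 + Y)/(161 + z))
f = -128775/4 (f = -(62739 - 1*(-66036))/4 = -(62739 + 66036)/4 = -¼*128775 = -128775/4 ≈ -32194.)
g(467, -47/23 + S/(-168)) - f = (-3 + (-47/23 + 65/(-168)))/(161 + 467) - 1*(-128775/4) = (-3 + (-47*1/23 + 65*(-1/168)))/628 + 128775/4 = (-3 + (-47/23 - 65/168))/628 + 128775/4 = (-3 - 9391/3864)/628 + 128775/4 = (1/628)*(-20983/3864) + 128775/4 = -20983/2426592 + 128775/4 = 78121075217/2426592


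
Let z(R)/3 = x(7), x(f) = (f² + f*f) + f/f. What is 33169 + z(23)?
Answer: 33466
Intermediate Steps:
x(f) = 1 + 2*f² (x(f) = (f² + f²) + 1 = 2*f² + 1 = 1 + 2*f²)
z(R) = 297 (z(R) = 3*(1 + 2*7²) = 3*(1 + 2*49) = 3*(1 + 98) = 3*99 = 297)
33169 + z(23) = 33169 + 297 = 33466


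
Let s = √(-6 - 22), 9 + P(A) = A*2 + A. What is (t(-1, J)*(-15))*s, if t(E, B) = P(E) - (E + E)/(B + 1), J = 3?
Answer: 345*I*√7 ≈ 912.78*I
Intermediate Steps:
P(A) = -9 + 3*A (P(A) = -9 + (A*2 + A) = -9 + (2*A + A) = -9 + 3*A)
t(E, B) = -9 + 3*E - 2*E/(1 + B) (t(E, B) = (-9 + 3*E) - (E + E)/(B + 1) = (-9 + 3*E) - 2*E/(1 + B) = -9 + 3*E - 2*E/(1 + B))
s = 2*I*√7 (s = √(-28) = 2*I*√7 ≈ 5.2915*I)
(t(-1, J)*(-15))*s = (((-9 - 1 + 3*3*(-3 - 1))/(1 + 3))*(-15))*(2*I*√7) = (((-9 - 1 + 3*3*(-4))/4)*(-15))*(2*I*√7) = (((-9 - 1 - 36)/4)*(-15))*(2*I*√7) = (((¼)*(-46))*(-15))*(2*I*√7) = (-23/2*(-15))*(2*I*√7) = 345*(2*I*√7)/2 = 345*I*√7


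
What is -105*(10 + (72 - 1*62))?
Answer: -2100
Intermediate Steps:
-105*(10 + (72 - 1*62)) = -105*(10 + (72 - 62)) = -105*(10 + 10) = -105*20 = -2100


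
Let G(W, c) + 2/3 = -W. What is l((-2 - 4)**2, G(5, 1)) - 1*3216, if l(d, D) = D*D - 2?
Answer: -28673/9 ≈ -3185.9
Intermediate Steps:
G(W, c) = -2/3 - W
l(d, D) = -2 + D**2 (l(d, D) = D**2 - 2 = -2 + D**2)
l((-2 - 4)**2, G(5, 1)) - 1*3216 = (-2 + (-2/3 - 1*5)**2) - 1*3216 = (-2 + (-2/3 - 5)**2) - 3216 = (-2 + (-17/3)**2) - 3216 = (-2 + 289/9) - 3216 = 271/9 - 3216 = -28673/9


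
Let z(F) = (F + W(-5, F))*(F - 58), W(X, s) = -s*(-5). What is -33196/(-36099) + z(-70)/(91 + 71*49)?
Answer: 9805676/613683 ≈ 15.978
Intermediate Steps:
W(X, s) = 5*s
z(F) = 6*F*(-58 + F) (z(F) = (F + 5*F)*(F - 58) = (6*F)*(-58 + F) = 6*F*(-58 + F))
-33196/(-36099) + z(-70)/(91 + 71*49) = -33196/(-36099) + (6*(-70)*(-58 - 70))/(91 + 71*49) = -33196*(-1/36099) + (6*(-70)*(-128))/(91 + 3479) = 33196/36099 + 53760/3570 = 33196/36099 + 53760*(1/3570) = 33196/36099 + 256/17 = 9805676/613683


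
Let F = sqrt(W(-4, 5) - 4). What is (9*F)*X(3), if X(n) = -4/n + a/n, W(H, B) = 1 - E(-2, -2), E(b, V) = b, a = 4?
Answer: 0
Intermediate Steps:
W(H, B) = 3 (W(H, B) = 1 - 1*(-2) = 1 + 2 = 3)
F = I (F = sqrt(3 - 4) = sqrt(-1) = I ≈ 1.0*I)
X(n) = 0 (X(n) = -4/n + 4/n = 0)
(9*F)*X(3) = (9*I)*0 = 0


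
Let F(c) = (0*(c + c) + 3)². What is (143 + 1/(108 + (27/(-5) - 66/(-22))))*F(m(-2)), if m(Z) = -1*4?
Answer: 226527/176 ≈ 1287.1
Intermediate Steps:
m(Z) = -4
F(c) = 9 (F(c) = (0*(2*c) + 3)² = (0 + 3)² = 3² = 9)
(143 + 1/(108 + (27/(-5) - 66/(-22))))*F(m(-2)) = (143 + 1/(108 + (27/(-5) - 66/(-22))))*9 = (143 + 1/(108 + (27*(-⅕) - 66*(-1/22))))*9 = (143 + 1/(108 + (-27/5 + 3)))*9 = (143 + 1/(108 - 12/5))*9 = (143 + 1/(528/5))*9 = (143 + 5/528)*9 = (75509/528)*9 = 226527/176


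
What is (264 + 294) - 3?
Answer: 555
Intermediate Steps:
(264 + 294) - 3 = 558 - 3 = 555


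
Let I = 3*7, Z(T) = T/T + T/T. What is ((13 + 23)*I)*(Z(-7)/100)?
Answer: 378/25 ≈ 15.120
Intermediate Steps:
Z(T) = 2 (Z(T) = 1 + 1 = 2)
I = 21
((13 + 23)*I)*(Z(-7)/100) = ((13 + 23)*21)*(2/100) = (36*21)*(2*(1/100)) = 756*(1/50) = 378/25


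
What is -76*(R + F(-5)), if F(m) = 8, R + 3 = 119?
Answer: -9424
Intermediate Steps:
R = 116 (R = -3 + 119 = 116)
-76*(R + F(-5)) = -76*(116 + 8) = -76*124 = -9424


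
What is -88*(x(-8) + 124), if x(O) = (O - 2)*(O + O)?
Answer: -24992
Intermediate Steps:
x(O) = 2*O*(-2 + O) (x(O) = (-2 + O)*(2*O) = 2*O*(-2 + O))
-88*(x(-8) + 124) = -88*(2*(-8)*(-2 - 8) + 124) = -88*(2*(-8)*(-10) + 124) = -88*(160 + 124) = -88*284 = -24992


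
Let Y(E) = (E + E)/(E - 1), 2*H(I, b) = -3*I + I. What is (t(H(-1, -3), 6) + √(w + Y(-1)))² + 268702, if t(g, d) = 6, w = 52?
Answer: 268791 + 12*√53 ≈ 2.6888e+5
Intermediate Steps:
H(I, b) = -I (H(I, b) = (-3*I + I)/2 = (-2*I)/2 = -I)
Y(E) = 2*E/(-1 + E) (Y(E) = (2*E)/(-1 + E) = 2*E/(-1 + E))
(t(H(-1, -3), 6) + √(w + Y(-1)))² + 268702 = (6 + √(52 + 2*(-1)/(-1 - 1)))² + 268702 = (6 + √(52 + 2*(-1)/(-2)))² + 268702 = (6 + √(52 + 2*(-1)*(-½)))² + 268702 = (6 + √(52 + 1))² + 268702 = (6 + √53)² + 268702 = 268702 + (6 + √53)²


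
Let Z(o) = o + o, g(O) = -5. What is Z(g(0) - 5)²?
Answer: 400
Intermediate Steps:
Z(o) = 2*o
Z(g(0) - 5)² = (2*(-5 - 5))² = (2*(-10))² = (-20)² = 400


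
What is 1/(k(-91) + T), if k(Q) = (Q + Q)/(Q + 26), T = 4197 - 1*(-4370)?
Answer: 5/42849 ≈ 0.00011669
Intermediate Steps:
T = 8567 (T = 4197 + 4370 = 8567)
k(Q) = 2*Q/(26 + Q) (k(Q) = (2*Q)/(26 + Q) = 2*Q/(26 + Q))
1/(k(-91) + T) = 1/(2*(-91)/(26 - 91) + 8567) = 1/(2*(-91)/(-65) + 8567) = 1/(2*(-91)*(-1/65) + 8567) = 1/(14/5 + 8567) = 1/(42849/5) = 5/42849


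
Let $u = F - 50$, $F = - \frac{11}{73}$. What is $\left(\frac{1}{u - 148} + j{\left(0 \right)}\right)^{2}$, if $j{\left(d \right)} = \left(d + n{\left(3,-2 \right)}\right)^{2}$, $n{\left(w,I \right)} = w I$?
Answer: $\frac{271094124889}{209236225} \approx 1295.6$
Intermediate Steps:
$n{\left(w,I \right)} = I w$
$F = - \frac{11}{73}$ ($F = \left(-11\right) \frac{1}{73} = - \frac{11}{73} \approx -0.15068$)
$u = - \frac{3661}{73}$ ($u = - \frac{11}{73} - 50 = - \frac{3661}{73} \approx -50.151$)
$j{\left(d \right)} = \left(-6 + d\right)^{2}$ ($j{\left(d \right)} = \left(d - 6\right)^{2} = \left(-6 + d\right)^{2}$)
$\left(\frac{1}{u - 148} + j{\left(0 \right)}\right)^{2} = \left(\frac{1}{- \frac{3661}{73} - 148} + \left(-6 + 0\right)^{2}\right)^{2} = \left(\frac{1}{- \frac{14465}{73}} + \left(-6\right)^{2}\right)^{2} = \left(- \frac{73}{14465} + 36\right)^{2} = \left(\frac{520667}{14465}\right)^{2} = \frac{271094124889}{209236225}$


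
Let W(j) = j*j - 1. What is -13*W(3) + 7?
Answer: -97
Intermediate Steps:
W(j) = -1 + j² (W(j) = j² - 1 = -1 + j²)
-13*W(3) + 7 = -13*(-1 + 3²) + 7 = -13*(-1 + 9) + 7 = -13*8 + 7 = -104 + 7 = -97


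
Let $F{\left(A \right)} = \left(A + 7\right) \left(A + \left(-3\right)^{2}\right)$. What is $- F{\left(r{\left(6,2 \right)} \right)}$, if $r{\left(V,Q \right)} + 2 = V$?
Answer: $-143$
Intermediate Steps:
$r{\left(V,Q \right)} = -2 + V$
$F{\left(A \right)} = \left(7 + A\right) \left(9 + A\right)$ ($F{\left(A \right)} = \left(7 + A\right) \left(A + 9\right) = \left(7 + A\right) \left(9 + A\right)$)
$- F{\left(r{\left(6,2 \right)} \right)} = - (63 + \left(-2 + 6\right)^{2} + 16 \left(-2 + 6\right)) = - (63 + 4^{2} + 16 \cdot 4) = - (63 + 16 + 64) = \left(-1\right) 143 = -143$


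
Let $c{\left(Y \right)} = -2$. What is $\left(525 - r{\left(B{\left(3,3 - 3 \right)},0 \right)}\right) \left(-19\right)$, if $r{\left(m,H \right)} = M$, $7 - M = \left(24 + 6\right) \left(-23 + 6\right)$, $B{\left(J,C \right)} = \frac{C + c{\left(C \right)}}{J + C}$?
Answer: $-152$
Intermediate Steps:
$B{\left(J,C \right)} = \frac{-2 + C}{C + J}$ ($B{\left(J,C \right)} = \frac{C - 2}{J + C} = \frac{-2 + C}{C + J}$)
$M = 517$ ($M = 7 - \left(24 + 6\right) \left(-23 + 6\right) = 7 - 30 \left(-17\right) = 7 - -510 = 7 + 510 = 517$)
$r{\left(m,H \right)} = 517$
$\left(525 - r{\left(B{\left(3,3 - 3 \right)},0 \right)}\right) \left(-19\right) = \left(525 - 517\right) \left(-19\right) = 8 \left(-19\right) = -152$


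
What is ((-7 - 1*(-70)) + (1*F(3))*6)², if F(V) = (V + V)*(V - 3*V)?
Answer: 23409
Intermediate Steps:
F(V) = -4*V² (F(V) = (2*V)*(-2*V) = -4*V²)
((-7 - 1*(-70)) + (1*F(3))*6)² = ((-7 - 1*(-70)) + (1*(-4*3²))*6)² = ((-7 + 70) + (1*(-4*9))*6)² = (63 + (1*(-36))*6)² = (63 - 36*6)² = (63 - 216)² = (-153)² = 23409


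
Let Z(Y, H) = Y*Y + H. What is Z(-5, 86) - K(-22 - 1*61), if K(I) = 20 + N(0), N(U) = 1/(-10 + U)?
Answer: 911/10 ≈ 91.100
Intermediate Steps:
Z(Y, H) = H + Y**2 (Z(Y, H) = Y**2 + H = H + Y**2)
K(I) = 199/10 (K(I) = 20 + 1/(-10 + 0) = 20 + 1/(-10) = 20 - 1/10 = 199/10)
Z(-5, 86) - K(-22 - 1*61) = (86 + (-5)**2) - 1*199/10 = (86 + 25) - 199/10 = 111 - 199/10 = 911/10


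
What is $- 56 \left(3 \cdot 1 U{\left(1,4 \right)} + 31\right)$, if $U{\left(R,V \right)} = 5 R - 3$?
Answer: $-2072$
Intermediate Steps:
$U{\left(R,V \right)} = -3 + 5 R$
$- 56 \left(3 \cdot 1 U{\left(1,4 \right)} + 31\right) = - 56 \left(3 \cdot 1 \left(-3 + 5 \cdot 1\right) + 31\right) = - 56 \left(3 \left(-3 + 5\right) + 31\right) = - 56 \left(3 \cdot 2 + 31\right) = - 56 \left(6 + 31\right) = \left(-56\right) 37 = -2072$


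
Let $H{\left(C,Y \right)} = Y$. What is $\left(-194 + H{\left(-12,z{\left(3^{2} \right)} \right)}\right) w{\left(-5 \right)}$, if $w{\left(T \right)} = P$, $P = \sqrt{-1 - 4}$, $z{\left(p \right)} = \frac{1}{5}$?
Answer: $- \frac{969 i \sqrt{5}}{5} \approx - 433.35 i$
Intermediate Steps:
$z{\left(p \right)} = \frac{1}{5}$
$P = i \sqrt{5}$ ($P = \sqrt{-5} = i \sqrt{5} \approx 2.2361 i$)
$w{\left(T \right)} = i \sqrt{5}$
$\left(-194 + H{\left(-12,z{\left(3^{2} \right)} \right)}\right) w{\left(-5 \right)} = \left(-194 + \frac{1}{5}\right) i \sqrt{5} = - \frac{969 i \sqrt{5}}{5}$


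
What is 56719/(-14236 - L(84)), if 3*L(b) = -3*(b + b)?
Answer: -56719/14068 ≈ -4.0318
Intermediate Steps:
L(b) = -2*b (L(b) = (-3*(b + b))/3 = (-6*b)/3 = -2*b)
56719/(-14236 - L(84)) = 56719/(-14236 - (-2)*84) = 56719/(-14236 - 1*(-168)) = 56719/(-14236 + 168) = 56719/(-14068) = 56719*(-1/14068) = -56719/14068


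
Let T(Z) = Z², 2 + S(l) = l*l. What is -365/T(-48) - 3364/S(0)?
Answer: 3874963/2304 ≈ 1681.8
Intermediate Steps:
S(l) = -2 + l² (S(l) = -2 + l*l = -2 + l²)
-365/T(-48) - 3364/S(0) = -365/((-48)²) - 3364/(-2 + 0²) = -365/2304 - 3364/(-2 + 0) = -365*1/2304 - 3364/(-2) = -365/2304 - 3364*(-½) = -365/2304 + 1682 = 3874963/2304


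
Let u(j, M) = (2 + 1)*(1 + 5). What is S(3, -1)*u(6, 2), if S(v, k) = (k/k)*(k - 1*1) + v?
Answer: 18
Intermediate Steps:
u(j, M) = 18 (u(j, M) = 3*6 = 18)
S(v, k) = -1 + k + v (S(v, k) = 1*(k - 1) + v = 1*(-1 + k) + v = (-1 + k) + v = -1 + k + v)
S(3, -1)*u(6, 2) = (-1 - 1 + 3)*18 = 1*18 = 18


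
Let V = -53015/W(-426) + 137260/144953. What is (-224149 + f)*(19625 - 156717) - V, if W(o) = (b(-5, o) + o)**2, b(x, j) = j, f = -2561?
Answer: 3270311991641274128095/105221962512 ≈ 3.1080e+10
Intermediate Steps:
W(o) = 4*o**2 (W(o) = (o + o)**2 = (2*o)**2 = 4*o**2)
V = 91952899745/105221962512 (V = -53015/(4*(-426)**2) + 137260/144953 = -53015/(4*181476) + 137260*(1/144953) = -53015/725904 + 137260/144953 = 91952899745/105221962512 ≈ 0.87389)
(-224149 + f)*(19625 - 156717) - V = (-224149 - 2561)*(19625 - 156717) - 1*91952899745/105221962512 = -226710*(-137092) - 91952899745/105221962512 = 31080127320 - 91952899745/105221962512 = 3270311991641274128095/105221962512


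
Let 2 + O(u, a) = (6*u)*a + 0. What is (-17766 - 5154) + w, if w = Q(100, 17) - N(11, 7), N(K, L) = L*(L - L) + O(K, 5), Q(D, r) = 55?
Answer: -23193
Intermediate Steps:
O(u, a) = -2 + 6*a*u (O(u, a) = -2 + ((6*u)*a + 0) = -2 + (6*a*u + 0) = -2 + 6*a*u)
N(K, L) = -2 + 30*K (N(K, L) = L*(L - L) + (-2 + 6*5*K) = L*0 + (-2 + 30*K) = 0 + (-2 + 30*K) = -2 + 30*K)
w = -273 (w = 55 - (-2 + 30*11) = 55 - (-2 + 330) = 55 - 1*328 = 55 - 328 = -273)
(-17766 - 5154) + w = (-17766 - 5154) - 273 = -22920 - 273 = -23193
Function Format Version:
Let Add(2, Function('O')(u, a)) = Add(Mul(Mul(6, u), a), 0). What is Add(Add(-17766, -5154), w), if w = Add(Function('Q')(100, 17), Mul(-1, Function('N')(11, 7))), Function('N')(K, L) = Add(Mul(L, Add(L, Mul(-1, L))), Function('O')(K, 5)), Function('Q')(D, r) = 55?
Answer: -23193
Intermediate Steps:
Function('O')(u, a) = Add(-2, Mul(6, a, u)) (Function('O')(u, a) = Add(-2, Add(Mul(Mul(6, u), a), 0)) = Add(-2, Add(Mul(6, a, u), 0)) = Add(-2, Mul(6, a, u)))
Function('N')(K, L) = Add(-2, Mul(30, K)) (Function('N')(K, L) = Add(Mul(L, Add(L, Mul(-1, L))), Add(-2, Mul(6, 5, K))) = Add(Mul(L, 0), Add(-2, Mul(30, K))) = Add(0, Add(-2, Mul(30, K))) = Add(-2, Mul(30, K)))
w = -273 (w = Add(55, Mul(-1, Add(-2, Mul(30, 11)))) = Add(55, Mul(-1, Add(-2, 330))) = Add(55, Mul(-1, 328)) = Add(55, -328) = -273)
Add(Add(-17766, -5154), w) = Add(Add(-17766, -5154), -273) = Add(-22920, -273) = -23193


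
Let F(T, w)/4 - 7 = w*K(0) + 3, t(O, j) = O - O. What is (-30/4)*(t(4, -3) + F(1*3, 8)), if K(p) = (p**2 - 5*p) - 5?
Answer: 900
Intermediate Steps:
t(O, j) = 0
K(p) = -5 + p**2 - 5*p
F(T, w) = 40 - 20*w (F(T, w) = 28 + 4*(w*(-5 + 0**2 - 5*0) + 3) = 28 + 4*(w*(-5 + 0 + 0) + 3) = 28 + 4*(w*(-5) + 3) = 28 + 4*(-5*w + 3) = 28 + 4*(3 - 5*w) = 28 + (12 - 20*w) = 40 - 20*w)
(-30/4)*(t(4, -3) + F(1*3, 8)) = (-30/4)*(0 + (40 - 20*8)) = (-30*1/4)*(0 + (40 - 160)) = -15*(0 - 120)/2 = -15/2*(-120) = 900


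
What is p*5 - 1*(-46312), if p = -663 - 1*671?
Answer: 39642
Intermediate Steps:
p = -1334 (p = -663 - 671 = -1334)
p*5 - 1*(-46312) = -1334*5 - 1*(-46312) = -6670 + 46312 = 39642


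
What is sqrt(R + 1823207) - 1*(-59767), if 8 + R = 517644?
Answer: 59767 + sqrt(2340843) ≈ 61297.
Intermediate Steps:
R = 517636 (R = -8 + 517644 = 517636)
sqrt(R + 1823207) - 1*(-59767) = sqrt(517636 + 1823207) - 1*(-59767) = sqrt(2340843) + 59767 = 59767 + sqrt(2340843)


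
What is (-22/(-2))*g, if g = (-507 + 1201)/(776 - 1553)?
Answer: -7634/777 ≈ -9.8250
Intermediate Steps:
g = -694/777 (g = 694/(-777) = 694*(-1/777) = -694/777 ≈ -0.89318)
(-22/(-2))*g = -22/(-2)*(-694/777) = -22*(-1/2)*(-694/777) = 11*(-694/777) = -7634/777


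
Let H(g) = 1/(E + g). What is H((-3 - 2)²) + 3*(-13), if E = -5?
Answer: -779/20 ≈ -38.950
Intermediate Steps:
H(g) = 1/(-5 + g)
H((-3 - 2)²) + 3*(-13) = 1/(-5 + (-3 - 2)²) + 3*(-13) = 1/(-5 + (-5)²) - 39 = 1/(-5 + 25) - 39 = 1/20 - 39 = -779/20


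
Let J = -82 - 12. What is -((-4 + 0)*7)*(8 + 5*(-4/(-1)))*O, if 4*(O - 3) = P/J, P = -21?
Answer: 112602/47 ≈ 2395.8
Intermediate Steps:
J = -94
O = 1149/376 (O = 3 + (-21/(-94))/4 = 3 + (-21*(-1/94))/4 = 3 + (¼)*(21/94) = 3 + 21/376 = 1149/376 ≈ 3.0559)
-((-4 + 0)*7)*(8 + 5*(-4/(-1)))*O = -((-4 + 0)*7)*(8 + 5*(-4/(-1)))*1149/376 = -(-4*7)*(8 + 5*(-4*(-1)))*1149/376 = -(-28*(8 + 5*4))*1149/376 = -(-28*(8 + 20))*1149/376 = -(-28*28)*1149/376 = -(-784)*1149/376 = -1*(-112602/47) = 112602/47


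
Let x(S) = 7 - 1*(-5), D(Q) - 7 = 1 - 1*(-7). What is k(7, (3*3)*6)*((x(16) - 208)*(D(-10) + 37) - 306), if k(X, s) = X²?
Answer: -514402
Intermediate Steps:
D(Q) = 15 (D(Q) = 7 + (1 - 1*(-7)) = 7 + (1 + 7) = 7 + 8 = 15)
x(S) = 12 (x(S) = 7 + 5 = 12)
k(7, (3*3)*6)*((x(16) - 208)*(D(-10) + 37) - 306) = 7²*((12 - 208)*(15 + 37) - 306) = 49*(-196*52 - 306) = 49*(-10192 - 306) = 49*(-10498) = -514402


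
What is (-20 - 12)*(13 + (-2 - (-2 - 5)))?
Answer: -576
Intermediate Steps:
(-20 - 12)*(13 + (-2 - (-2 - 5))) = -32*(13 + (-2 - (-7))) = -32*(13 + (-2 - 1*(-7))) = -32*(13 + (-2 + 7)) = -32*(13 + 5) = -32*18 = -576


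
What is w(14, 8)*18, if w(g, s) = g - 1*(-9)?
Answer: 414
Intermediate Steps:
w(g, s) = 9 + g (w(g, s) = g + 9 = 9 + g)
w(14, 8)*18 = (9 + 14)*18 = 23*18 = 414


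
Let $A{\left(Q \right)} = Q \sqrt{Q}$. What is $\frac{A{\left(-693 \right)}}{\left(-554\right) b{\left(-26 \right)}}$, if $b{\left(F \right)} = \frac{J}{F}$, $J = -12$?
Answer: $\frac{9009 i \sqrt{77}}{1108} \approx 71.348 i$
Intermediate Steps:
$b{\left(F \right)} = - \frac{12}{F}$
$A{\left(Q \right)} = Q^{\frac{3}{2}}$
$\frac{A{\left(-693 \right)}}{\left(-554\right) b{\left(-26 \right)}} = \frac{\left(-693\right)^{\frac{3}{2}}}{\left(-554\right) \left(- \frac{12}{-26}\right)} = \frac{\left(-2079\right) i \sqrt{77}}{\left(-554\right) \left(\left(-12\right) \left(- \frac{1}{26}\right)\right)} = \frac{\left(-2079\right) i \sqrt{77}}{\left(-554\right) \frac{6}{13}} = \frac{\left(-2079\right) i \sqrt{77}}{- \frac{3324}{13}} = - 2079 i \sqrt{77} \left(- \frac{13}{3324}\right) = \frac{9009 i \sqrt{77}}{1108}$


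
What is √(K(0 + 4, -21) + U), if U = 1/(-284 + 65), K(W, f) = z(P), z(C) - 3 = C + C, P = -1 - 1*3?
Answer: 2*I*√60006/219 ≈ 2.2371*I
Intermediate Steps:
P = -4 (P = -1 - 3 = -4)
z(C) = 3 + 2*C (z(C) = 3 + (C + C) = 3 + 2*C)
K(W, f) = -5 (K(W, f) = 3 + 2*(-4) = 3 - 8 = -5)
U = -1/219 (U = 1/(-219) = -1/219 ≈ -0.0045662)
√(K(0 + 4, -21) + U) = √(-5 - 1/219) = √(-1096/219) = 2*I*√60006/219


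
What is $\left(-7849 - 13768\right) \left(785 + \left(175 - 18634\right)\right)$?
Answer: $382058858$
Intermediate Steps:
$\left(-7849 - 13768\right) \left(785 + \left(175 - 18634\right)\right) = - 21617 \left(785 + \left(175 - 18634\right)\right) = - 21617 \left(785 - 18459\right) = \left(-21617\right) \left(-17674\right) = 382058858$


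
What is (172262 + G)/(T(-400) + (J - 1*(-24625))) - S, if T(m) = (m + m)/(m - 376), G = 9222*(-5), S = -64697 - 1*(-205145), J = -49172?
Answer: -334413166376/2380959 ≈ -1.4045e+5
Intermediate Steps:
S = 140448 (S = -64697 + 205145 = 140448)
G = -46110
T(m) = 2*m/(-376 + m) (T(m) = (2*m)/(-376 + m) = 2*m/(-376 + m))
(172262 + G)/(T(-400) + (J - 1*(-24625))) - S = (172262 - 46110)/(2*(-400)/(-376 - 400) + (-49172 - 1*(-24625))) - 1*140448 = 126152/(2*(-400)/(-776) + (-49172 + 24625)) - 140448 = 126152/(2*(-400)*(-1/776) - 24547) - 140448 = 126152/(100/97 - 24547) - 140448 = 126152/(-2380959/97) - 140448 = 126152*(-97/2380959) - 140448 = -12236744/2380959 - 140448 = -334413166376/2380959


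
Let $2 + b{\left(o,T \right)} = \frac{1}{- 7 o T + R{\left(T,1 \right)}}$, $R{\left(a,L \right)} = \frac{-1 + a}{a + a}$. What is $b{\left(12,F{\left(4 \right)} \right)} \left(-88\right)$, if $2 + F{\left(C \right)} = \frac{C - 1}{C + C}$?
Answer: $\frac{313016}{1785} \approx 175.36$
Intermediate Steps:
$R{\left(a,L \right)} = \frac{-1 + a}{2 a}$
$F{\left(C \right)} = -2 + \frac{-1 + C}{2 C}$ ($F{\left(C \right)} = -2 + \frac{C - 1}{C + C} = -2 + \frac{-1 + C}{2 C}$)
$b{\left(o,T \right)} = -2 + \frac{1}{\frac{-1 + T}{2 T} - 7 T o}$ ($b{\left(o,T \right)} = -2 + \frac{1}{- 7 o T + \frac{-1 + T}{2 T}} = -2 + \frac{1}{- 7 T o + \frac{-1 + T}{2 T}} = -2 + \frac{1}{\frac{-1 + T}{2 T} - 7 T o}$)
$b{\left(12,F{\left(4 \right)} \right)} \left(-88\right) = \frac{2 \left(-1 - 168 \left(\frac{-1 - 12}{2 \cdot 4}\right)^{2}\right)}{1 - \frac{-1 - 12}{2 \cdot 4} + 14 \cdot 12 \left(\frac{-1 - 12}{2 \cdot 4}\right)^{2}} \left(-88\right) = \frac{2 \left(-1 - 168 \left(\frac{1}{2} \cdot \frac{1}{4} \left(-1 - 12\right)\right)^{2}\right)}{1 - \frac{1}{2} \cdot \frac{1}{4} \left(-1 - 12\right) + 14 \cdot 12 \left(\frac{1}{2} \cdot \frac{1}{4} \left(-1 - 12\right)\right)^{2}} \left(-88\right) = \frac{2 \left(-1 - 168 \left(\frac{1}{2} \cdot \frac{1}{4} \left(-13\right)\right)^{2}\right)}{1 - \frac{1}{2} \cdot \frac{1}{4} \left(-13\right) + 14 \cdot 12 \left(\frac{1}{2} \cdot \frac{1}{4} \left(-13\right)\right)^{2}} \left(-88\right) = \frac{2 \left(-1 - 168 \left(- \frac{13}{8}\right)^{2}\right)}{1 - - \frac{13}{8} + 14 \cdot 12 \left(- \frac{13}{8}\right)^{2}} \left(-88\right) = \frac{2 \left(-1 - 168 \cdot \frac{169}{64}\right)}{1 + \frac{13}{8} + 14 \cdot 12 \cdot \frac{169}{64}} \left(-88\right) = \frac{2 \left(-1 - \frac{3549}{8}\right)}{1 + \frac{13}{8} + \frac{3549}{8}} \left(-88\right) = 2 \frac{1}{\frac{1785}{4}} \left(- \frac{3557}{8}\right) \left(-88\right) = 2 \cdot \frac{4}{1785} \left(- \frac{3557}{8}\right) \left(-88\right) = \left(- \frac{3557}{1785}\right) \left(-88\right) = \frac{313016}{1785}$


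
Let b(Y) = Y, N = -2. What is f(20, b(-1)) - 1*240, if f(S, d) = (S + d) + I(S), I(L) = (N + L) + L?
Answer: -183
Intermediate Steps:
I(L) = -2 + 2*L (I(L) = (-2 + L) + L = -2 + 2*L)
f(S, d) = -2 + d + 3*S (f(S, d) = (S + d) + (-2 + 2*S) = -2 + d + 3*S)
f(20, b(-1)) - 1*240 = (-2 - 1 + 3*20) - 1*240 = (-2 - 1 + 60) - 240 = 57 - 240 = -183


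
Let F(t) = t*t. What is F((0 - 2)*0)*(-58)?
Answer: 0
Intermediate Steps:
F(t) = t²
F((0 - 2)*0)*(-58) = ((0 - 2)*0)²*(-58) = (-2*0)²*(-58) = 0²*(-58) = 0*(-58) = 0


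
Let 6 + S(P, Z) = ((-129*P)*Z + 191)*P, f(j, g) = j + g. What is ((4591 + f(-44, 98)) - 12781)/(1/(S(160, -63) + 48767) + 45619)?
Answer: -423337479714/2373676559375 ≈ -0.17835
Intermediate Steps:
f(j, g) = g + j
S(P, Z) = -6 + P*(191 - 129*P*Z) (S(P, Z) = -6 + ((-129*P)*Z + 191)*P = -6 + (-129*P*Z + 191)*P = -6 + (191 - 129*P*Z)*P = -6 + P*(191 - 129*P*Z))
((4591 + f(-44, 98)) - 12781)/(1/(S(160, -63) + 48767) + 45619) = ((4591 + (98 - 44)) - 12781)/(1/((-6 + 191*160 - 129*(-63)*160**2) + 48767) + 45619) = ((4591 + 54) - 12781)/(1/((-6 + 30560 - 129*(-63)*25600) + 48767) + 45619) = (4645 - 12781)/(1/((-6 + 30560 + 208051200) + 48767) + 45619) = -8136/(1/(208081754 + 48767) + 45619) = -8136/(1/208130521 + 45619) = -8136/9494706237500/208130521 = -8136*208130521/9494706237500 = -423337479714/2373676559375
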